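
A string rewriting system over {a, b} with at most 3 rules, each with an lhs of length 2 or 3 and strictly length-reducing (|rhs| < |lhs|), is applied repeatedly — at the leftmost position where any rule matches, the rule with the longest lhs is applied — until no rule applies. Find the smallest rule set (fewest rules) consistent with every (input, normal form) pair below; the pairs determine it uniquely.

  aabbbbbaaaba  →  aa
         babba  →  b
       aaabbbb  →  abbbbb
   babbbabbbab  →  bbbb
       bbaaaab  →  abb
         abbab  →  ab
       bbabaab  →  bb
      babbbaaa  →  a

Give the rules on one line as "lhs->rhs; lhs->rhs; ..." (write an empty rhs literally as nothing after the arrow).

  | aabbbbbaaaba => aabbbaaba => aababa => aabba => aa
  | babba => bbba => b
  | aaabbbb => abbbbb
  | babbbabbbab => bbbbabbbab => bbbbbab => bbbb

aaa->ab; ba->b; bba->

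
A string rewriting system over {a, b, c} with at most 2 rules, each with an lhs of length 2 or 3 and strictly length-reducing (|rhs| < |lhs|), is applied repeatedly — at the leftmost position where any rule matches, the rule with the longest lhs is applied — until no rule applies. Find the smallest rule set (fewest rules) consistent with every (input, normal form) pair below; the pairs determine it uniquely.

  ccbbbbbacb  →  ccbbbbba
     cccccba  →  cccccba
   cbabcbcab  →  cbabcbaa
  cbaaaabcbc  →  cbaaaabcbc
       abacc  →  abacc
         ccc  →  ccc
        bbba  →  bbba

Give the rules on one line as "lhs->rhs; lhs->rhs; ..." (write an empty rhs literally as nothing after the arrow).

  | ccbbbbbacb => ccbbbbba
  | cccccba
  | cbabcbcab => cbabcbaa
  | cbaaaabcbc

acb->a; cab->aa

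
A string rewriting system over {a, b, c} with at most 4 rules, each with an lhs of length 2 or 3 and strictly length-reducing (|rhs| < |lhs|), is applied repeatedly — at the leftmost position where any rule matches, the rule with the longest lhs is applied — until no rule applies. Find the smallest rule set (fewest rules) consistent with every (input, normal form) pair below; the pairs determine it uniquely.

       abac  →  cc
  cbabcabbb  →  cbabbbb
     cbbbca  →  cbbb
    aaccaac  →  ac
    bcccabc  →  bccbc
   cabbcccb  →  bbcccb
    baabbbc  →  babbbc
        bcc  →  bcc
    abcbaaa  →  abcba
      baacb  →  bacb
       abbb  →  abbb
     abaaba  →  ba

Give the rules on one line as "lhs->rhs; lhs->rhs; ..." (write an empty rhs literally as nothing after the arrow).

aa->a; aba->c; ca->

  | abac => cc
  | cbabcabbb => cbabbbb
  | cbbbca => cbbb
  | aaccaac => accaac => acac => ac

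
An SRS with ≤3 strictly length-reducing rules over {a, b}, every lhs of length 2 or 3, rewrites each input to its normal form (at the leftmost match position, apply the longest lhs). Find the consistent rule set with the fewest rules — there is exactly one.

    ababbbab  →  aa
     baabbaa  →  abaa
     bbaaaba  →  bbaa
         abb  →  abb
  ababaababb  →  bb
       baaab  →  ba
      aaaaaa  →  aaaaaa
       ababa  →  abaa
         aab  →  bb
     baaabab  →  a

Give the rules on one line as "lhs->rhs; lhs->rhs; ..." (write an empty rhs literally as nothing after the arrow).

  | ababbbab => ababbab => ababab => abaab => abbb => aa
  | baabbaa => bbbbaa => abaa
  | bbaaaba => bbabba => bbaba => bbaa
  | abb

aab->bb; bab->ba; bbb->a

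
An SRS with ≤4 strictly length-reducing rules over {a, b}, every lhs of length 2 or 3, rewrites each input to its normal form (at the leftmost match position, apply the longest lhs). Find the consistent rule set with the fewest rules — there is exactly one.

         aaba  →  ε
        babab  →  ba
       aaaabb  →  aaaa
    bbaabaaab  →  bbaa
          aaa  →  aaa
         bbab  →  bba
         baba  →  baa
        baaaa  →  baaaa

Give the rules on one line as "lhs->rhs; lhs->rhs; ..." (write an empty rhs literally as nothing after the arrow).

ab->; aba->b; abb->a; bab->ba

  | aaba => ab => ε
  | babab => baab => ba
  | aaaabb => aaaa
  | bbaabaaab => bbabaab => bbaaab => bbaa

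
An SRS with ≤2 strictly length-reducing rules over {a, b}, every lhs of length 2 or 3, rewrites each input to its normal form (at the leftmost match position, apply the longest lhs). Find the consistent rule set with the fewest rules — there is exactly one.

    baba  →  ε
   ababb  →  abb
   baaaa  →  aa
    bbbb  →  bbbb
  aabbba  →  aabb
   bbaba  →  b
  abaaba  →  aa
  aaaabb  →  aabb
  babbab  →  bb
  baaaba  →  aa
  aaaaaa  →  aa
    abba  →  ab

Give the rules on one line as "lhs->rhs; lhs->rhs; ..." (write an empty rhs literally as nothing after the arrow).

  | baba => ba => ε
  | ababb => abb
  | baaaa => aaa => aa
  | bbbb

aaa->aa; ba->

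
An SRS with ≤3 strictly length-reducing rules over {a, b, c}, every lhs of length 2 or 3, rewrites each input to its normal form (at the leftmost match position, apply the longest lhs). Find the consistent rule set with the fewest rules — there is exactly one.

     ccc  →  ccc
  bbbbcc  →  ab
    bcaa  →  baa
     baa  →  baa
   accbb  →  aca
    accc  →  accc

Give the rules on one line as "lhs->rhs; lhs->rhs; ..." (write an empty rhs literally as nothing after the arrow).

  | ccc
  | bbbbcc => abcc => abc => ab
  | bcaa => baa
  | baa

bbb->a; bc->b; cbb->a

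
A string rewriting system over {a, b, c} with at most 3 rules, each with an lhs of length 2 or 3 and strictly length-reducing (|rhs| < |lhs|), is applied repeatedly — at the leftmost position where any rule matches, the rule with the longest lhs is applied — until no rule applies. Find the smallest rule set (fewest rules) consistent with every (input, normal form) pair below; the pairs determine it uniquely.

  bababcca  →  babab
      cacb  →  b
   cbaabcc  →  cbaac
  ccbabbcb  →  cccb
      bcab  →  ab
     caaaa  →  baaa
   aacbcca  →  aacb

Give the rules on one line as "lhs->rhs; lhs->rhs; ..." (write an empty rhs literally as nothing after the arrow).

  | bababcca => babaca => babab
  | cacb => bcb => b
  | cbaabcc => cbaac
  | ccbabbcb => ccbccb => cccb

abb->c; bc->; ca->b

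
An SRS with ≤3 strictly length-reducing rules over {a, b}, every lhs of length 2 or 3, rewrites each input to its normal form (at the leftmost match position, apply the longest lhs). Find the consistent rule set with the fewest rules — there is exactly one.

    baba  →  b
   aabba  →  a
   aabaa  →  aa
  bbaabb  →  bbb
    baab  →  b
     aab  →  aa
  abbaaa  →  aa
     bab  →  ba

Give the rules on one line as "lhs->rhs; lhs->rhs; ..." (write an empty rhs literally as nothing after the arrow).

  | baba => b
  | aabba => aaba => a
  | aabaa => aa
  | bbaabb => bbb

ab->a; aba->; baa->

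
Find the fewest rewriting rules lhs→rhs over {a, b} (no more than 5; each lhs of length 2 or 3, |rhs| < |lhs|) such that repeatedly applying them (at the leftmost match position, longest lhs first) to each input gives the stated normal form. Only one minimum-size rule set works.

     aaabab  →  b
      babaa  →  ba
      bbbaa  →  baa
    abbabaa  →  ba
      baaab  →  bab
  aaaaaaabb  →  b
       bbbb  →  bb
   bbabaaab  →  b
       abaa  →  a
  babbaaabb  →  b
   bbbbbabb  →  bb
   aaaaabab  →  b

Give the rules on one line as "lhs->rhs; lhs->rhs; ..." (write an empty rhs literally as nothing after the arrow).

aab->b; aba->; abb->b; bbb->b

  | aaabab => abab => b
  | babaa => ba
  | bbbaa => baa
  | abbabaa => babaa => ba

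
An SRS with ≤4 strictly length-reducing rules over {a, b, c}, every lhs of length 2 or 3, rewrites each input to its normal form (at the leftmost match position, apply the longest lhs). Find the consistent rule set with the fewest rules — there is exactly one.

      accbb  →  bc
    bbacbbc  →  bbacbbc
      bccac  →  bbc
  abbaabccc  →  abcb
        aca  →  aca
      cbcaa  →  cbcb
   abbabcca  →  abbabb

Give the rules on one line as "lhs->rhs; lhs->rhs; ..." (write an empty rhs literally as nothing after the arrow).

  | accbb => aabb => bbb => bc
  | bbacbbc
  | bccac => baac => bbc
  | abbaabccc => abbbbccc => abcbccc => abcb

aa->b; bbb->bc; cc->a; ccc->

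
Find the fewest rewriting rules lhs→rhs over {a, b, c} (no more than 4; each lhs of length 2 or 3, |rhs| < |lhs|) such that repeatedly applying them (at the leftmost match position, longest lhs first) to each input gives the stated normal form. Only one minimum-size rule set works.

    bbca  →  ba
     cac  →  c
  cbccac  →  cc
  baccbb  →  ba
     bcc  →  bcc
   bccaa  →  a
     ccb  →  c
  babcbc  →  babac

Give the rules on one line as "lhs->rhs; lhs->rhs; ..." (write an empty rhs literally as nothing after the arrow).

bca->a; bcb->ba; ca->; cb->

  | bbca => ba
  | cac => c
  | cbccac => ccac => cc
  | baccbb => bacb => ba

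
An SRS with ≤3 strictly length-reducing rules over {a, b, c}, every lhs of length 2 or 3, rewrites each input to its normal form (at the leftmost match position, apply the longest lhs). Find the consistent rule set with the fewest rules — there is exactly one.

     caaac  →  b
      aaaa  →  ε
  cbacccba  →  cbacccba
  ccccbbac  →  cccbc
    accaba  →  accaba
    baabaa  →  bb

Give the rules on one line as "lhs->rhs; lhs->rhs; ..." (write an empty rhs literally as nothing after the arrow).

aa->; cac->b; cbb->ba

  | caaac => cac => b
  | aaaa => aa => ε
  | cbacccba
  | ccccbbac => cccbaac => cccbc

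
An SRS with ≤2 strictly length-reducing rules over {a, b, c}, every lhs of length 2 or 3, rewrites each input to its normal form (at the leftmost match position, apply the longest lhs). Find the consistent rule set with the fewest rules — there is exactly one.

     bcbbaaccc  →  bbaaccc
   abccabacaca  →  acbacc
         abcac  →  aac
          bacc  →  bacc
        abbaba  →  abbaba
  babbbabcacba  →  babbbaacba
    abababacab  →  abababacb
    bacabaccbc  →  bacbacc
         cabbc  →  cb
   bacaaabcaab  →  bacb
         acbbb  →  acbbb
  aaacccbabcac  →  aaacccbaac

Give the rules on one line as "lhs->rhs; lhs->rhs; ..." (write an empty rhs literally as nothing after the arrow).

  | bcbbaaccc => bbaaccc
  | abccabacaca => acabacaca => acbacaca => acbacca => acbacc
  | abcac => aac
  | bacc

bc->; ca->c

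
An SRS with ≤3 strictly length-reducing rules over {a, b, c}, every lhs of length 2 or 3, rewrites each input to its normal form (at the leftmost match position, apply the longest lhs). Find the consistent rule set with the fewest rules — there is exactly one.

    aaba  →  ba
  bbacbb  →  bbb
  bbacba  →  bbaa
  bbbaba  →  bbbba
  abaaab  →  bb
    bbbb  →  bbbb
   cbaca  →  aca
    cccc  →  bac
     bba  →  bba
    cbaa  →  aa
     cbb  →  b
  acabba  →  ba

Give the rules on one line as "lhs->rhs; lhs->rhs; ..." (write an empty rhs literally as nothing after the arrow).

  | aaba => aba => ba
  | bbacbb => bbab => bbb
  | bbacba => bbaa
  | bbbaba => bbbba

ab->b; cb->; ccc->ba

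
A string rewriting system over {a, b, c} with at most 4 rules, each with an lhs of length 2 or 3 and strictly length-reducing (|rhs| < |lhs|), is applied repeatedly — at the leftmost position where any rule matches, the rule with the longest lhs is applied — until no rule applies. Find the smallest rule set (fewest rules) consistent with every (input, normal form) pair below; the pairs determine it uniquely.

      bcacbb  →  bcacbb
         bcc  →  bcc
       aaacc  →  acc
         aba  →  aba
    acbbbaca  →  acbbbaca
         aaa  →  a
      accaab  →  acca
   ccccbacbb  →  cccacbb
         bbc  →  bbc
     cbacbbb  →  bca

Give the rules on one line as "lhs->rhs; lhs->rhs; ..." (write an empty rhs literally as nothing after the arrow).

aa->a; cab->ca; cba->bc; ccb->ca

  | bcacbb
  | bcc
  | aaacc => aacc => acc
  | aba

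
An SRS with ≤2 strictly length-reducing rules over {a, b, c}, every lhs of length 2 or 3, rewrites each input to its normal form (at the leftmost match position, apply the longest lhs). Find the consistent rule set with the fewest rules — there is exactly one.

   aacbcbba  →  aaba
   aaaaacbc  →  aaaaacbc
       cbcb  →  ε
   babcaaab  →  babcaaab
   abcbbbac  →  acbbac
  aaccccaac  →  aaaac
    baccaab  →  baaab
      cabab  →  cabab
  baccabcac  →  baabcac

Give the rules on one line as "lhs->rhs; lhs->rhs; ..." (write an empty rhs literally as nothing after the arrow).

bcb->c; cc->

  | aacbcbba => aaccba => aaba
  | aaaaacbc
  | cbcb => cc => ε
  | babcaaab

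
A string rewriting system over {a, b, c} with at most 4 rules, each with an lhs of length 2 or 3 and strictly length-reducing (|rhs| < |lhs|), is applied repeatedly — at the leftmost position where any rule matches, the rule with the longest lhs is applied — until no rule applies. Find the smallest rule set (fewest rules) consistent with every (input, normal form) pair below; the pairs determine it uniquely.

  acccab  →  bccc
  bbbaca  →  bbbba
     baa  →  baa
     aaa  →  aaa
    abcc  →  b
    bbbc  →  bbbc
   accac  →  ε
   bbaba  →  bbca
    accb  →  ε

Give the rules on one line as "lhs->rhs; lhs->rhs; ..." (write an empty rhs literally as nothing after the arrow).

  | acccab => bccab => bccc
  | bbbaca => bbbba
  | baa
  | aaa

ab->c; abc->a; ac->b; bcb->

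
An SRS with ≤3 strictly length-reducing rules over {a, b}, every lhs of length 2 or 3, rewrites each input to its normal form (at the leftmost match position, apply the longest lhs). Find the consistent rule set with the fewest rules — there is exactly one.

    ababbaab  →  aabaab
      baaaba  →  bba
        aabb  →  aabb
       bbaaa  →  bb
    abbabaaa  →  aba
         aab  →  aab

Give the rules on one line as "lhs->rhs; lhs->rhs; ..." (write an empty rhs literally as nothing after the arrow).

  | ababbaab => aabaab
  | baaaba => bba
  | aabb
  | bbaaa => bb

aaa->; bab->a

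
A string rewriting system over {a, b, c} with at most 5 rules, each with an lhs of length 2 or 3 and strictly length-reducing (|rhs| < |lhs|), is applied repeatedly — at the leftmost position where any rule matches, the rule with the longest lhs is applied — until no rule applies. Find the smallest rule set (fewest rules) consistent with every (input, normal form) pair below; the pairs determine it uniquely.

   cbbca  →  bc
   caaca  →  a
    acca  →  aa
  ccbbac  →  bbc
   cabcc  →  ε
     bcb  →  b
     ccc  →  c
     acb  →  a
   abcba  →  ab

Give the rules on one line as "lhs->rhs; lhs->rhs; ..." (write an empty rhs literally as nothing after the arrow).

ba->b; ca->c; cb->; cc->

  | cbbca => bca => bc
  | caaca => caca => cca => a
  | acca => aa
  | ccbbac => bbac => bbc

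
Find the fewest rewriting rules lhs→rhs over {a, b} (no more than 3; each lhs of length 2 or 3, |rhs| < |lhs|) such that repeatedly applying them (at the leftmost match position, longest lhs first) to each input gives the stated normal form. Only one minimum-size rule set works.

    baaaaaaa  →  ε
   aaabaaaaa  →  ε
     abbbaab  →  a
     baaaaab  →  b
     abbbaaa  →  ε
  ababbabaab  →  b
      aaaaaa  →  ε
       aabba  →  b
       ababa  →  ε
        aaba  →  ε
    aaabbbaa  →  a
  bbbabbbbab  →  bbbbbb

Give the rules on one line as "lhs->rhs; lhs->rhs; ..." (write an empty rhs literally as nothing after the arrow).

aa->; ab->a; ba->

  | baaaaaaa => aaaaaa => aaaa => aa => ε
  | aaabaaaaa => abaaaaa => aaaaaa => aaaa => aa => ε
  | abbbaab => abbaab => abaab => aaab => ab => a
  | baaaaab => aaaab => aab => b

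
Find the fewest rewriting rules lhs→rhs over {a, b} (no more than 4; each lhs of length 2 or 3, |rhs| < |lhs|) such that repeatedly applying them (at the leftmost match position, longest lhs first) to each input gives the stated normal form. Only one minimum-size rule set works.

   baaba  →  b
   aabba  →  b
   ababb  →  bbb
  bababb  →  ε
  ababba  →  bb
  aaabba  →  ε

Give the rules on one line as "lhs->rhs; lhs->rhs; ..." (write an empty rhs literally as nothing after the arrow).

  | baaba => aba => b
  | aabba => aba => b
  | ababb => bbb
  | bababb => aabb => ab => ε

ab->; aba->b; ba->; bab->a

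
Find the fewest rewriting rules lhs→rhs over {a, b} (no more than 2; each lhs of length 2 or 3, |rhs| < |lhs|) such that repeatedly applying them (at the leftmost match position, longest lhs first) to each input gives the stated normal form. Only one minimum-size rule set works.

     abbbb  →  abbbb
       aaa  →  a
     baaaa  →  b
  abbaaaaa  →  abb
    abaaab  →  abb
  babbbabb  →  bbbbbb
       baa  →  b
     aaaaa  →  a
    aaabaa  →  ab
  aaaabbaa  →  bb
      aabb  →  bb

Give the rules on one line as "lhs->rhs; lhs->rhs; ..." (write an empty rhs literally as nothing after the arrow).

  | abbbb
  | aaa => a
  | baaaa => baaa => baa => ba => b
  | abbaaaaa => abbaaaa => abbaaa => abbaa => abba => abb

aa->; ba->b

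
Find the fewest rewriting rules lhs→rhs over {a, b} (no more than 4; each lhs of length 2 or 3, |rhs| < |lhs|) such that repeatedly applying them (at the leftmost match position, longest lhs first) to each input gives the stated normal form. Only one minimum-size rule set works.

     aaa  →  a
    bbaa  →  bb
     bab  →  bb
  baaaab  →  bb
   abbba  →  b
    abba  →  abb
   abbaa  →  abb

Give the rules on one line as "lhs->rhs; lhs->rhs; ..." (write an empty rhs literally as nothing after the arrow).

aa->; ba->b; bbb->ab

  | aaa => a
  | bbaa => bba => bb
  | bab => bb
  | baaaab => baaab => baab => bab => bb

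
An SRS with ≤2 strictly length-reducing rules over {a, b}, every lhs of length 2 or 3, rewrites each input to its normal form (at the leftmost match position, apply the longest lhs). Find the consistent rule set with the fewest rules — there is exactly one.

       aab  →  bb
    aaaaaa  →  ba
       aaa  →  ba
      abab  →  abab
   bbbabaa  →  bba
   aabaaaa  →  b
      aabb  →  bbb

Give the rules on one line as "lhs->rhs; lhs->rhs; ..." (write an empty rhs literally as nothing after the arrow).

  | aab => bb
  | aaaaaa => baaaa => aaa => ba
  | aaa => ba
  | abab

aa->b; baa->a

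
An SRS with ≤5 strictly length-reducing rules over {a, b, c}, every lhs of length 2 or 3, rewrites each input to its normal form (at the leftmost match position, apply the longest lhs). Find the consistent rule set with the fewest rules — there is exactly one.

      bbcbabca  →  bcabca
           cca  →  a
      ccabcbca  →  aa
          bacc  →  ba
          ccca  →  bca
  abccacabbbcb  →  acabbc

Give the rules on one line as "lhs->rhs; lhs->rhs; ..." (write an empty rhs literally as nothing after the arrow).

aba->a; bcb->c; cc->; ccc->bc

  | bbcbabca => bcabca
  | cca => a
  | ccabcbca => abcbca => acca => aa
  | bacc => ba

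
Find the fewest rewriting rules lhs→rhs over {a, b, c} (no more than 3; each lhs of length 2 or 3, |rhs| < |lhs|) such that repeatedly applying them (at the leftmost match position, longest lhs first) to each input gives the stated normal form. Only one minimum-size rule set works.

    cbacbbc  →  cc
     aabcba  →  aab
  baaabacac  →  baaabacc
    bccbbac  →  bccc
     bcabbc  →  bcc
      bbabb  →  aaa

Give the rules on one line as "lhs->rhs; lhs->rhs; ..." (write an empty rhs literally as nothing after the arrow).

bb->a; ca->c; cba->

  | cbacbbc => cbbc => cac => cc
  | aabcba => aab
  | baaabacac => baaabacc
  | bccbbac => bccaac => bccac => bccc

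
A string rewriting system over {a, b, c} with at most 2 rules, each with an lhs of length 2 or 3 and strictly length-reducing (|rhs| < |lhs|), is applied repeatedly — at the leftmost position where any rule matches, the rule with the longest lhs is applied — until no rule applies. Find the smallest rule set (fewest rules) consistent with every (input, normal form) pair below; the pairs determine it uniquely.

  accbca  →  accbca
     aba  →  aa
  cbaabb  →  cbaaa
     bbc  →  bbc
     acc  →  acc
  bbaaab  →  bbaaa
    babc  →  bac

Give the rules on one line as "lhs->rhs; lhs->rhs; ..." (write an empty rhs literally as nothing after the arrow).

ab->a; abb->aa

  | accbca
  | aba => aa
  | cbaabb => cbaaa
  | bbc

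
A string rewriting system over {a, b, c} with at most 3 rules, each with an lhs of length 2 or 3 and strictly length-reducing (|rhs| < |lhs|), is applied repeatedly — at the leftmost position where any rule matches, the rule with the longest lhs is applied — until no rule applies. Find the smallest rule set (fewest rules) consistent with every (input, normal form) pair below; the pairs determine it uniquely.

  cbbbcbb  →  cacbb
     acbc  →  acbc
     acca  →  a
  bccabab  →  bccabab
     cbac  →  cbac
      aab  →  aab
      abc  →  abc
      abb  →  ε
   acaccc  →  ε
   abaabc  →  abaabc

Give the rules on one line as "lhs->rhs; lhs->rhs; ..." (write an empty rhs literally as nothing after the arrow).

abb->; acc->; bbb->a

  | cbbbcbb => cacbb
  | acbc
  | acca => a
  | bccabab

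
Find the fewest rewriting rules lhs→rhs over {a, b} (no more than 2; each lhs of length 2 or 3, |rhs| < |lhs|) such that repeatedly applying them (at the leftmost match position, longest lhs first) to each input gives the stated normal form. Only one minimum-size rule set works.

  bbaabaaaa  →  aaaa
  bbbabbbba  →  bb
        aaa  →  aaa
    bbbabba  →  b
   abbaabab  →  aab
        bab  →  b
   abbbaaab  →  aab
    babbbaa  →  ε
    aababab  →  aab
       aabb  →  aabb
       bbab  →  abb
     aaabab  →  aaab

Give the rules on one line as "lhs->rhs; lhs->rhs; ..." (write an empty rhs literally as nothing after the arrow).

  | bbaabaaaa => ababaaaa => abaaaa => aaaa
  | bbbabbbba => babbbbba => bbbbba => bbbab => babb => bb
  | aaa
  | bbbabba => babbba => bbba => bab => b

ba->; bba->ab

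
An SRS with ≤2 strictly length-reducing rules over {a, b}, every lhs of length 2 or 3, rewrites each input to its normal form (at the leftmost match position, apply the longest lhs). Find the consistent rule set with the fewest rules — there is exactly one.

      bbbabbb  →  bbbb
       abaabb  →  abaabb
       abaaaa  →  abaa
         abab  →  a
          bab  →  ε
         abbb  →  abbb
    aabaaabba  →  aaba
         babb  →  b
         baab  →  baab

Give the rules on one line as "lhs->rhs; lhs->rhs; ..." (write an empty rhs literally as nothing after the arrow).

aaa->a; bab->

  | bbbabbb => bbbb
  | abaabb
  | abaaaa => abaa
  | abab => a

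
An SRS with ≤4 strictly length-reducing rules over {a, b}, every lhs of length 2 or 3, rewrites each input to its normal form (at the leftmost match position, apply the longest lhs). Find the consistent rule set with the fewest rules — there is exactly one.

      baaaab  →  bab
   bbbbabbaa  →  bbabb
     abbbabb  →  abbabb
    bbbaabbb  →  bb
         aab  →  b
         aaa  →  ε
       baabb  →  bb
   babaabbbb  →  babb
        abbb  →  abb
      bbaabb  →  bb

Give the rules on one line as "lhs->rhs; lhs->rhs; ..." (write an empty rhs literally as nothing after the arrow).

aa->; aaa->; bbb->bb

  | baaaab => bab
  | bbbbabbaa => bbbabbaa => bbabbaa => bbabb
  | abbbabb => abbabb
  | bbbaabbb => bbaabbb => bbbbb => bbbb => bbb => bb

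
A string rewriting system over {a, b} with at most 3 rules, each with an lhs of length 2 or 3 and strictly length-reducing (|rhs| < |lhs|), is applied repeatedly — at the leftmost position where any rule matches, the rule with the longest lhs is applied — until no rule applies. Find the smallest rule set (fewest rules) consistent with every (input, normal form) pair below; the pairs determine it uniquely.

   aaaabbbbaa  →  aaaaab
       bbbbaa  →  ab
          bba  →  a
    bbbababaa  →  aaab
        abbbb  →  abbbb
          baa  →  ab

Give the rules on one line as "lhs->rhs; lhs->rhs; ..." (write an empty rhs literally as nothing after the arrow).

  | aaaabbbbaa => aaaabbbab => aaaabbab => aaaabab => aaaaab
  | bbbbaa => bbbab => bbab => bab => ab
  | bba => ba => a
  | bbbababaa => bbababaa => bababaa => ababaa => aabaa => aaab

ba->a; baa->ab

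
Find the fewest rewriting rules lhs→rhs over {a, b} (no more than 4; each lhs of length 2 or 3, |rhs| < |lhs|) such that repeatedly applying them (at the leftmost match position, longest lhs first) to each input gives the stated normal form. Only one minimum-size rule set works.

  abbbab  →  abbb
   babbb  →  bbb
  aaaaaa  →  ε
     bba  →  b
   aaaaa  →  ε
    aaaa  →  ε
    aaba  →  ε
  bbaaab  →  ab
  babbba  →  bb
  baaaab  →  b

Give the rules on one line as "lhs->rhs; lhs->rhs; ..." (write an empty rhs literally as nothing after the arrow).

aa->; aaa->aa; ba->

  | abbbab => abbb
  | babbb => bbb
  | aaaaaa => aaaaa => aaaa => aaa => aa => ε
  | bba => b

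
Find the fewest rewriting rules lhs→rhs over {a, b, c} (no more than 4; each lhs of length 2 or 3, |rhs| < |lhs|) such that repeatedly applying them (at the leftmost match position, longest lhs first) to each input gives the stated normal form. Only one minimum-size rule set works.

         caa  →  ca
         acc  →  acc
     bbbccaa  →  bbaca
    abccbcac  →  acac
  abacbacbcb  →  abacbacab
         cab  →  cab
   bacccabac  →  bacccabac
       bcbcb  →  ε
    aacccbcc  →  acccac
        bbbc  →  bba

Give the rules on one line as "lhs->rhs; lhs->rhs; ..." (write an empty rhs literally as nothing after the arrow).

  | caa => ca
  | acc
  | bbbccaa => bbacaa => bbaca
  | abccbcac => aacbcac => acbcac => acaac => acac

aa->a; aab->; bc->a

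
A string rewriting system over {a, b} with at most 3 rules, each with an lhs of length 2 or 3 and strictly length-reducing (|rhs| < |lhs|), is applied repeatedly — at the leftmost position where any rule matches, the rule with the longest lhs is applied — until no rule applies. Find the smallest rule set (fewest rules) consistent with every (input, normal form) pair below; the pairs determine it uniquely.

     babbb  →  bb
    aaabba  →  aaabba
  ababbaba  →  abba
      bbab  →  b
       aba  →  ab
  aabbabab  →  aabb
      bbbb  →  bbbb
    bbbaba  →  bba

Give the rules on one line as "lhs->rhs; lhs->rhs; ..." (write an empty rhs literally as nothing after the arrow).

  | babbb => bb
  | aaabba
  | ababbaba => abbbaba => abba
  | bbab => b

aba->ab; bab->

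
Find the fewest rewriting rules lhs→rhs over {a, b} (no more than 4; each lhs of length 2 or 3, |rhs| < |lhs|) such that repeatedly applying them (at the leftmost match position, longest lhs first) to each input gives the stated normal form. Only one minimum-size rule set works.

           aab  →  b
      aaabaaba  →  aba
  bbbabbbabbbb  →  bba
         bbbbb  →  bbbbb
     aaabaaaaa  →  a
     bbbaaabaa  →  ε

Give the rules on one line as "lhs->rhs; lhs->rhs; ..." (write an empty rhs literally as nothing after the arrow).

aa->; aaa->; baa->a; bab->ba

  | aab => b
  | aaabaaba => baaba => aba
  | bbbabbbabbbb => bbbabbabbbb => bbbababbbb => bbbaabbbb => bbabbbb => bbabbb => bbabb => bbab => bba
  | bbbbb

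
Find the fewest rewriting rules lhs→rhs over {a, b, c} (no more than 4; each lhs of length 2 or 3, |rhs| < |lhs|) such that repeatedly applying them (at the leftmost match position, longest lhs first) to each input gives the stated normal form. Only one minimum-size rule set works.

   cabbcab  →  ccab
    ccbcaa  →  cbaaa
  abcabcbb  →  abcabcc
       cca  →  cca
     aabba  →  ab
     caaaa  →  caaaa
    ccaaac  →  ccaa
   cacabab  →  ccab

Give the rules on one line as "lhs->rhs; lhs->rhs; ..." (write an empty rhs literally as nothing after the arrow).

ac->; aca->b; bb->c; cbc->ba

  | cabbcab => caccab => ccab
  | ccbcaa => cbaaa
  | abcabcbb => abcabcc
  | cca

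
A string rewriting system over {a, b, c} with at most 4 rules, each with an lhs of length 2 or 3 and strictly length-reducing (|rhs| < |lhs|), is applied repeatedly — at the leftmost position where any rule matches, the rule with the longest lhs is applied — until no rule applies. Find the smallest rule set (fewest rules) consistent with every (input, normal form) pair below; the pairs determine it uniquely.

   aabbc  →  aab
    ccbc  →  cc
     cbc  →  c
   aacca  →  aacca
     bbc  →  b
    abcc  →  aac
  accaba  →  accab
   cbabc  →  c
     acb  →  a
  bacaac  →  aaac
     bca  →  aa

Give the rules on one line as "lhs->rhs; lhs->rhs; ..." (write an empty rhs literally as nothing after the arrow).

  | aabbc => aaba => aab
  | ccbc => cc
  | cbc => c
  | aacca

ba->b; bc->a; cb->; cba->c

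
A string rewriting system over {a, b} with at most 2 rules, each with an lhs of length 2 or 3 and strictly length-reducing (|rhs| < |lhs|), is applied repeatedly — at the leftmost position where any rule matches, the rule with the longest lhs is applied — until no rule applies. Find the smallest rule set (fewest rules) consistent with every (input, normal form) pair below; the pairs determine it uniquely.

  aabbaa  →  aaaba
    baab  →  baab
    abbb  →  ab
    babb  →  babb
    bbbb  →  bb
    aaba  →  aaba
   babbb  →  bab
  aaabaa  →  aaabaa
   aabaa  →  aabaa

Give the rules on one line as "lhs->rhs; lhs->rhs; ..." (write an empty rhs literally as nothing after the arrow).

bba->ab; bbb->b

  | aabbaa => aaaba
  | baab
  | abbb => ab
  | babb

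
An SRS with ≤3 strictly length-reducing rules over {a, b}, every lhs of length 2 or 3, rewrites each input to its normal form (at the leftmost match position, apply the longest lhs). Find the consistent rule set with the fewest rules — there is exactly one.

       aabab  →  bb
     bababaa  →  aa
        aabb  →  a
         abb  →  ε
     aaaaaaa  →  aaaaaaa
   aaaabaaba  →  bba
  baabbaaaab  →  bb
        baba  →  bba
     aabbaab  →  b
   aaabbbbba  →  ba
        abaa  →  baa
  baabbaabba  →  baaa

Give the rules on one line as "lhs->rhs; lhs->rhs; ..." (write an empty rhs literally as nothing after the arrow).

ab->b; abb->; bbb->

  | aabab => abab => bab => bb
  | bababaa => bbabaa => bbbaa => aa
  | aabb => a
  | abb => ε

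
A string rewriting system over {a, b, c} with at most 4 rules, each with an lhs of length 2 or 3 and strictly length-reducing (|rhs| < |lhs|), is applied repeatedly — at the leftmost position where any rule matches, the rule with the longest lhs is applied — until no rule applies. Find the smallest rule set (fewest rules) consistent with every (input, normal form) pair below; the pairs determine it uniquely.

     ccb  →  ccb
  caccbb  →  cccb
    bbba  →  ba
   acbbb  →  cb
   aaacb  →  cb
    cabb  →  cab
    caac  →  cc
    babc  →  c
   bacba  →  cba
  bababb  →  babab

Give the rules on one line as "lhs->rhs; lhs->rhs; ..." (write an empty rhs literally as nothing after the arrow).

ac->c; bb->b; bc->c

  | ccb
  | caccbb => cccbb => cccb
  | bbba => bba => ba
  | acbbb => cbbb => cbb => cb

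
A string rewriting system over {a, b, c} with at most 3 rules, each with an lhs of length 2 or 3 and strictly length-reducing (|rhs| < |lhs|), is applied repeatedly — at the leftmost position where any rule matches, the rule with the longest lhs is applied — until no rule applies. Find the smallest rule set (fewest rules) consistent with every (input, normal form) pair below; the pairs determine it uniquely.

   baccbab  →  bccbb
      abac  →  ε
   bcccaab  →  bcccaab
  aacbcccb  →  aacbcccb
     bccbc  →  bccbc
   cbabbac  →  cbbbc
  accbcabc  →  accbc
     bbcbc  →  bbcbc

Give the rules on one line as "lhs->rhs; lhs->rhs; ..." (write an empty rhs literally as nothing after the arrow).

abc->; ba->b

  | baccbab => bccbab => bccbb
  | abac => abc => ε
  | bcccaab
  | aacbcccb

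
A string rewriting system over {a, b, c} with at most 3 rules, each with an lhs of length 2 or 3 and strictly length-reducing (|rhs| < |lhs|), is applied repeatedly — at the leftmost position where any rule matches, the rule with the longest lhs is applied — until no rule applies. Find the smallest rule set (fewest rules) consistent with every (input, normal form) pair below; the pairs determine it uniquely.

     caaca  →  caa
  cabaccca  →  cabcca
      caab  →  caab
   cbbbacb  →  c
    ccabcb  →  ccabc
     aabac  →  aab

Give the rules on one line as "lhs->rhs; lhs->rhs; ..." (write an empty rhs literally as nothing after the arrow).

  | caaca => caa
  | cabaccca => cabcca
  | caab
  | cbbbacb => cbbacb => cbacb => cacb => cb => c

ac->; cb->c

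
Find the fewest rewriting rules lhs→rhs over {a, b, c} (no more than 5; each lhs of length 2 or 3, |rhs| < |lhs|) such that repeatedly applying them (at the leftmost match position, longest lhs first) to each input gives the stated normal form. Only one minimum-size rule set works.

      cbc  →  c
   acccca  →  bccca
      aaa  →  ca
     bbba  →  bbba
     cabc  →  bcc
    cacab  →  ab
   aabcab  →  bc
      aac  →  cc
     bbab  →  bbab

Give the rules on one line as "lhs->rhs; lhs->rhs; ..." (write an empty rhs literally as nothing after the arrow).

aa->c; ac->b; cab->bc; cb->

  | cbc => c
  | acccca => bccca
  | aaa => ca
  | bbba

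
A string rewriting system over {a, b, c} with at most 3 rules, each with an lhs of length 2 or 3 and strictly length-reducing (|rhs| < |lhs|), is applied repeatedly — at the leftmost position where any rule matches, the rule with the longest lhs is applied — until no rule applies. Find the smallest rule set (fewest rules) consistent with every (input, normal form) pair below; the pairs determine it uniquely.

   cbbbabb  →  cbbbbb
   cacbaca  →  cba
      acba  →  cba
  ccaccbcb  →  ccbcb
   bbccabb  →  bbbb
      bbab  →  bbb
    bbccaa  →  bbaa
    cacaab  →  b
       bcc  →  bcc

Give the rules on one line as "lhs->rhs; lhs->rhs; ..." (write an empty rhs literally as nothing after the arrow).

  | cbbbabb => cbbbbb
  | cacbaca => acbaca => cbaca => cbca => cba
  | acba => cba
  | ccaccbcb => caccbcb => accbcb => ccbcb

ab->b; ac->c; ca->a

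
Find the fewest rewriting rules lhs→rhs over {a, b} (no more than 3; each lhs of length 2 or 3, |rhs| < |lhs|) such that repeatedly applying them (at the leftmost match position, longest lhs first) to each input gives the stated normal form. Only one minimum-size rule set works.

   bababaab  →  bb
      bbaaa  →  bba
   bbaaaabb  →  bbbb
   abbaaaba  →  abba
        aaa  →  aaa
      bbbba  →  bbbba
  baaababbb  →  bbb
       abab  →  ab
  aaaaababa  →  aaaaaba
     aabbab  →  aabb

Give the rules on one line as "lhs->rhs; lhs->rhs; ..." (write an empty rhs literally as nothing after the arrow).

  | bababaab => babaab => baab => bb
  | bbaaa => bba
  | bbaaaabb => bbaabb => bbbb
  | abbaaaba => abbaba => abba

baa->b; bab->b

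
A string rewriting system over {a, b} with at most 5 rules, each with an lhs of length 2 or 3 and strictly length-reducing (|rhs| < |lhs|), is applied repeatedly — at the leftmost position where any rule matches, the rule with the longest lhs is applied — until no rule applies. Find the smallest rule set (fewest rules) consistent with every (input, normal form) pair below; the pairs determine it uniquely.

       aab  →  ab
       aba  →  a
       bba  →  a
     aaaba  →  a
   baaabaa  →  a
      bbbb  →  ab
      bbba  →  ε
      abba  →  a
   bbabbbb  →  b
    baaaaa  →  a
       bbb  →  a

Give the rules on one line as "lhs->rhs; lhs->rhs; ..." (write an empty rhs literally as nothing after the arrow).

  | aab => ab
  | aba => aa => a
  | bba => ba => a
  | aaaba => ba => a

aa->a; aaa->; ba->a; bbb->aa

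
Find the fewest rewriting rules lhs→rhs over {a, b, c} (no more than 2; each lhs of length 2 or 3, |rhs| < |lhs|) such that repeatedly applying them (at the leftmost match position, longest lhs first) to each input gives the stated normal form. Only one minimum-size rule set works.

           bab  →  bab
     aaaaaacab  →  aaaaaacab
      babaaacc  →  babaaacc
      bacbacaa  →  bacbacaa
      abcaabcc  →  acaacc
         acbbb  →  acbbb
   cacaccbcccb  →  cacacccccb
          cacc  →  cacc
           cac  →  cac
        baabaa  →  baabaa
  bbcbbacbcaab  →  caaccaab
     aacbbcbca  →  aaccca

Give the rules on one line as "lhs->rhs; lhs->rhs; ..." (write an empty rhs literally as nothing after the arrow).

  | bab
  | aaaaaacab
  | babaaacc
  | bacbacaa

bba->aa; bc->c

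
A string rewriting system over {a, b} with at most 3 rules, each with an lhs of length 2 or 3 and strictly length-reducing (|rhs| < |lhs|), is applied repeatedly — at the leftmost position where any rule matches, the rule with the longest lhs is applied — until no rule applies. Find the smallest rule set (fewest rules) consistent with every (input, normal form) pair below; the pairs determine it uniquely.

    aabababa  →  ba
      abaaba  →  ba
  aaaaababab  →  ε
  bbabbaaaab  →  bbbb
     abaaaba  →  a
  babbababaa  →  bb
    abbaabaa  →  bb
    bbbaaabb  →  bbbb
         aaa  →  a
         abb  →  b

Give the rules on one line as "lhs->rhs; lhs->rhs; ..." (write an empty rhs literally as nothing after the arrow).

aa->; ab->

  | aabababa => bababa => baba => ba
  | abaaba => aaba => ba
  | aaaaababab => aaababab => ababab => abab => ab => ε
  | bbabbaaaab => bbbaaaab => bbbaab => bbbb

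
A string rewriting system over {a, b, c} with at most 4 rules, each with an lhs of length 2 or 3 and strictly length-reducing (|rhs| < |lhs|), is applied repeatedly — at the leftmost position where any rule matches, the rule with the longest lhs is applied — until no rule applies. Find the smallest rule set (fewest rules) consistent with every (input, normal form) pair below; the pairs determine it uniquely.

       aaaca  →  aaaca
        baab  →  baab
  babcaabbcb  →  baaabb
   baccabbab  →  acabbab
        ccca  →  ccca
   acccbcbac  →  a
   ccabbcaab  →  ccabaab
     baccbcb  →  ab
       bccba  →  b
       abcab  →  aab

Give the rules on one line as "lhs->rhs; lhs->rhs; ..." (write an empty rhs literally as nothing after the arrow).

  | aaaca
  | baab
  | babcaabbcb => baaabbcb => baaabb
  | baccabbab => acabbab

bac->a; bc->; cba->b; cbc->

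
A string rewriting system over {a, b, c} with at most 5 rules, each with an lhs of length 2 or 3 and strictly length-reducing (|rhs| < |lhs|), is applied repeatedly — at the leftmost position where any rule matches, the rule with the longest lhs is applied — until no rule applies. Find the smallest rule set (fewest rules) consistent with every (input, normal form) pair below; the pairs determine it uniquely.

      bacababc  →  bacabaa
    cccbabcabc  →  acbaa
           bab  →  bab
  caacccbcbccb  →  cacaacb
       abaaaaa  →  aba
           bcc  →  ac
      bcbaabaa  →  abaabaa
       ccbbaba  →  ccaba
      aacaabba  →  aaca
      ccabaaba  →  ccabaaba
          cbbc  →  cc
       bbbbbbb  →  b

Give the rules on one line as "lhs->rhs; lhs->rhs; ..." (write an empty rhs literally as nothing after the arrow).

aaa->a; bb->; bc->a; ccc->ac

  | bacababc => bacabaa
  | cccbabcabc => acbabcabc => acbaaabc => acbabc => acbaa
  | bab
  | caacccbcbccb => caaacbcbccb => cacbcbccb => cacabccb => cacaacb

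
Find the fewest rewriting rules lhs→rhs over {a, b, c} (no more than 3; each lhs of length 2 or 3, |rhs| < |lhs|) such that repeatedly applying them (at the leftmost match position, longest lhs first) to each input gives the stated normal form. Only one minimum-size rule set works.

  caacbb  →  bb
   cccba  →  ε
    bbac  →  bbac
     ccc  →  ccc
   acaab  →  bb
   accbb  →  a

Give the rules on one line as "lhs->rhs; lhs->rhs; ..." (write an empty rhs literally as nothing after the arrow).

ab->b; ca->b; cb->

  | caacbb => bacbb => bab => bb
  | cccba => cca => cb => ε
  | bbac
  | ccc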